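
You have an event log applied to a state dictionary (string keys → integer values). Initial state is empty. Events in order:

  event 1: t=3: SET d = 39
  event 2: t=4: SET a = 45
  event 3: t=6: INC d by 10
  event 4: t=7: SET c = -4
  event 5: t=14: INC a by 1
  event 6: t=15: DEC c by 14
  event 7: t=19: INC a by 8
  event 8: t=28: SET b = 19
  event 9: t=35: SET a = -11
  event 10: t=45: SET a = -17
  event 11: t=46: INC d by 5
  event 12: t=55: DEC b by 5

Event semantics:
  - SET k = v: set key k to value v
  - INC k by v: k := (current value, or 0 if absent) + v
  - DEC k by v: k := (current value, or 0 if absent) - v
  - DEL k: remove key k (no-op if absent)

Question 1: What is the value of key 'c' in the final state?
Track key 'c' through all 12 events:
  event 1 (t=3: SET d = 39): c unchanged
  event 2 (t=4: SET a = 45): c unchanged
  event 3 (t=6: INC d by 10): c unchanged
  event 4 (t=7: SET c = -4): c (absent) -> -4
  event 5 (t=14: INC a by 1): c unchanged
  event 6 (t=15: DEC c by 14): c -4 -> -18
  event 7 (t=19: INC a by 8): c unchanged
  event 8 (t=28: SET b = 19): c unchanged
  event 9 (t=35: SET a = -11): c unchanged
  event 10 (t=45: SET a = -17): c unchanged
  event 11 (t=46: INC d by 5): c unchanged
  event 12 (t=55: DEC b by 5): c unchanged
Final: c = -18

Answer: -18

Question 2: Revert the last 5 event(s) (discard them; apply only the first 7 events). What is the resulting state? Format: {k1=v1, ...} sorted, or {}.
Keep first 7 events (discard last 5):
  after event 1 (t=3: SET d = 39): {d=39}
  after event 2 (t=4: SET a = 45): {a=45, d=39}
  after event 3 (t=6: INC d by 10): {a=45, d=49}
  after event 4 (t=7: SET c = -4): {a=45, c=-4, d=49}
  after event 5 (t=14: INC a by 1): {a=46, c=-4, d=49}
  after event 6 (t=15: DEC c by 14): {a=46, c=-18, d=49}
  after event 7 (t=19: INC a by 8): {a=54, c=-18, d=49}

Answer: {a=54, c=-18, d=49}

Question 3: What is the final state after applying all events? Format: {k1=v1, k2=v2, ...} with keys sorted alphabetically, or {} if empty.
  after event 1 (t=3: SET d = 39): {d=39}
  after event 2 (t=4: SET a = 45): {a=45, d=39}
  after event 3 (t=6: INC d by 10): {a=45, d=49}
  after event 4 (t=7: SET c = -4): {a=45, c=-4, d=49}
  after event 5 (t=14: INC a by 1): {a=46, c=-4, d=49}
  after event 6 (t=15: DEC c by 14): {a=46, c=-18, d=49}
  after event 7 (t=19: INC a by 8): {a=54, c=-18, d=49}
  after event 8 (t=28: SET b = 19): {a=54, b=19, c=-18, d=49}
  after event 9 (t=35: SET a = -11): {a=-11, b=19, c=-18, d=49}
  after event 10 (t=45: SET a = -17): {a=-17, b=19, c=-18, d=49}
  after event 11 (t=46: INC d by 5): {a=-17, b=19, c=-18, d=54}
  after event 12 (t=55: DEC b by 5): {a=-17, b=14, c=-18, d=54}

Answer: {a=-17, b=14, c=-18, d=54}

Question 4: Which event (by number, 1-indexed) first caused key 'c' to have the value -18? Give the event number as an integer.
Looking for first event where c becomes -18:
  event 4: c = -4
  event 5: c = -4
  event 6: c -4 -> -18  <-- first match

Answer: 6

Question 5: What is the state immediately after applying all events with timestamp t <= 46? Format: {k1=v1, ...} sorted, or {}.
Apply events with t <= 46 (11 events):
  after event 1 (t=3: SET d = 39): {d=39}
  after event 2 (t=4: SET a = 45): {a=45, d=39}
  after event 3 (t=6: INC d by 10): {a=45, d=49}
  after event 4 (t=7: SET c = -4): {a=45, c=-4, d=49}
  after event 5 (t=14: INC a by 1): {a=46, c=-4, d=49}
  after event 6 (t=15: DEC c by 14): {a=46, c=-18, d=49}
  after event 7 (t=19: INC a by 8): {a=54, c=-18, d=49}
  after event 8 (t=28: SET b = 19): {a=54, b=19, c=-18, d=49}
  after event 9 (t=35: SET a = -11): {a=-11, b=19, c=-18, d=49}
  after event 10 (t=45: SET a = -17): {a=-17, b=19, c=-18, d=49}
  after event 11 (t=46: INC d by 5): {a=-17, b=19, c=-18, d=54}

Answer: {a=-17, b=19, c=-18, d=54}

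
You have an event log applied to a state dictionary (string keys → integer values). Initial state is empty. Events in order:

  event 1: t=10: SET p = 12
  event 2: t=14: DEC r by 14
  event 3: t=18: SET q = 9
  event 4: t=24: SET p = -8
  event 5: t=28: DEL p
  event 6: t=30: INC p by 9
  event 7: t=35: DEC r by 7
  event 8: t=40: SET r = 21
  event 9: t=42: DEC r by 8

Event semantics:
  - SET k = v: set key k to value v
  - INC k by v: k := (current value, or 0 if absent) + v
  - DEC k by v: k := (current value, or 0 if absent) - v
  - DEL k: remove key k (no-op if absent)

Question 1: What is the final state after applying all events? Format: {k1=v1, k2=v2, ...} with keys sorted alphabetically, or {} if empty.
Answer: {p=9, q=9, r=13}

Derivation:
  after event 1 (t=10: SET p = 12): {p=12}
  after event 2 (t=14: DEC r by 14): {p=12, r=-14}
  after event 3 (t=18: SET q = 9): {p=12, q=9, r=-14}
  after event 4 (t=24: SET p = -8): {p=-8, q=9, r=-14}
  after event 5 (t=28: DEL p): {q=9, r=-14}
  after event 6 (t=30: INC p by 9): {p=9, q=9, r=-14}
  after event 7 (t=35: DEC r by 7): {p=9, q=9, r=-21}
  after event 8 (t=40: SET r = 21): {p=9, q=9, r=21}
  after event 9 (t=42: DEC r by 8): {p=9, q=9, r=13}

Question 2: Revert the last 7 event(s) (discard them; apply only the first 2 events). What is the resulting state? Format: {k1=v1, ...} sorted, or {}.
Keep first 2 events (discard last 7):
  after event 1 (t=10: SET p = 12): {p=12}
  after event 2 (t=14: DEC r by 14): {p=12, r=-14}

Answer: {p=12, r=-14}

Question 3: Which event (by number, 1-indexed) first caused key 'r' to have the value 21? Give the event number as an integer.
Answer: 8

Derivation:
Looking for first event where r becomes 21:
  event 2: r = -14
  event 3: r = -14
  event 4: r = -14
  event 5: r = -14
  event 6: r = -14
  event 7: r = -21
  event 8: r -21 -> 21  <-- first match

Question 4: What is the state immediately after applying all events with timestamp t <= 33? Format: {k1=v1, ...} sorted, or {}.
Apply events with t <= 33 (6 events):
  after event 1 (t=10: SET p = 12): {p=12}
  after event 2 (t=14: DEC r by 14): {p=12, r=-14}
  after event 3 (t=18: SET q = 9): {p=12, q=9, r=-14}
  after event 4 (t=24: SET p = -8): {p=-8, q=9, r=-14}
  after event 5 (t=28: DEL p): {q=9, r=-14}
  after event 6 (t=30: INC p by 9): {p=9, q=9, r=-14}

Answer: {p=9, q=9, r=-14}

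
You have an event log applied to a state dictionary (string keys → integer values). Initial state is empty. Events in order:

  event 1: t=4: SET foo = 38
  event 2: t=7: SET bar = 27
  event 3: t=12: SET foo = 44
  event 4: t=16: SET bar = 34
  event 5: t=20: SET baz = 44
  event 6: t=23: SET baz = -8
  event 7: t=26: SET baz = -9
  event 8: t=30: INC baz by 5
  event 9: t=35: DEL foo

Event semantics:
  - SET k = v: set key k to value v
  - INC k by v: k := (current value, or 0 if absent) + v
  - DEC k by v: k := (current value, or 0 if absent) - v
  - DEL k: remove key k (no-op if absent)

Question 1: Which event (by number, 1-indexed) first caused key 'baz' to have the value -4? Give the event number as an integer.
Answer: 8

Derivation:
Looking for first event where baz becomes -4:
  event 5: baz = 44
  event 6: baz = -8
  event 7: baz = -9
  event 8: baz -9 -> -4  <-- first match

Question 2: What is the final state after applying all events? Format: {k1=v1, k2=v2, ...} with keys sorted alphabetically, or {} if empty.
  after event 1 (t=4: SET foo = 38): {foo=38}
  after event 2 (t=7: SET bar = 27): {bar=27, foo=38}
  after event 3 (t=12: SET foo = 44): {bar=27, foo=44}
  after event 4 (t=16: SET bar = 34): {bar=34, foo=44}
  after event 5 (t=20: SET baz = 44): {bar=34, baz=44, foo=44}
  after event 6 (t=23: SET baz = -8): {bar=34, baz=-8, foo=44}
  after event 7 (t=26: SET baz = -9): {bar=34, baz=-9, foo=44}
  after event 8 (t=30: INC baz by 5): {bar=34, baz=-4, foo=44}
  after event 9 (t=35: DEL foo): {bar=34, baz=-4}

Answer: {bar=34, baz=-4}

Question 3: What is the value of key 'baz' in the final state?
Answer: -4

Derivation:
Track key 'baz' through all 9 events:
  event 1 (t=4: SET foo = 38): baz unchanged
  event 2 (t=7: SET bar = 27): baz unchanged
  event 3 (t=12: SET foo = 44): baz unchanged
  event 4 (t=16: SET bar = 34): baz unchanged
  event 5 (t=20: SET baz = 44): baz (absent) -> 44
  event 6 (t=23: SET baz = -8): baz 44 -> -8
  event 7 (t=26: SET baz = -9): baz -8 -> -9
  event 8 (t=30: INC baz by 5): baz -9 -> -4
  event 9 (t=35: DEL foo): baz unchanged
Final: baz = -4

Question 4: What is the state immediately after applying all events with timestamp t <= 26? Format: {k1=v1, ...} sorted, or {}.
Answer: {bar=34, baz=-9, foo=44}

Derivation:
Apply events with t <= 26 (7 events):
  after event 1 (t=4: SET foo = 38): {foo=38}
  after event 2 (t=7: SET bar = 27): {bar=27, foo=38}
  after event 3 (t=12: SET foo = 44): {bar=27, foo=44}
  after event 4 (t=16: SET bar = 34): {bar=34, foo=44}
  after event 5 (t=20: SET baz = 44): {bar=34, baz=44, foo=44}
  after event 6 (t=23: SET baz = -8): {bar=34, baz=-8, foo=44}
  after event 7 (t=26: SET baz = -9): {bar=34, baz=-9, foo=44}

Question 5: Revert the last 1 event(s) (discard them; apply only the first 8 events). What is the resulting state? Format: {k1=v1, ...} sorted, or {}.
Answer: {bar=34, baz=-4, foo=44}

Derivation:
Keep first 8 events (discard last 1):
  after event 1 (t=4: SET foo = 38): {foo=38}
  after event 2 (t=7: SET bar = 27): {bar=27, foo=38}
  after event 3 (t=12: SET foo = 44): {bar=27, foo=44}
  after event 4 (t=16: SET bar = 34): {bar=34, foo=44}
  after event 5 (t=20: SET baz = 44): {bar=34, baz=44, foo=44}
  after event 6 (t=23: SET baz = -8): {bar=34, baz=-8, foo=44}
  after event 7 (t=26: SET baz = -9): {bar=34, baz=-9, foo=44}
  after event 8 (t=30: INC baz by 5): {bar=34, baz=-4, foo=44}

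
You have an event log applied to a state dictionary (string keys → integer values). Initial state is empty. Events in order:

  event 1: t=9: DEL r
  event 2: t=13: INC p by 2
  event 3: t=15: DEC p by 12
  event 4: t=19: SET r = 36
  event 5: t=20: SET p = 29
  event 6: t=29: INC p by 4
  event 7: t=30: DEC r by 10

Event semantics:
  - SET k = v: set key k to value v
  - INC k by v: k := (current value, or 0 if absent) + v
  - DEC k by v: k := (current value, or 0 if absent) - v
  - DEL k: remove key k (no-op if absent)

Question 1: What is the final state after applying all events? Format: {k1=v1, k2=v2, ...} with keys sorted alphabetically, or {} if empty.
  after event 1 (t=9: DEL r): {}
  after event 2 (t=13: INC p by 2): {p=2}
  after event 3 (t=15: DEC p by 12): {p=-10}
  after event 4 (t=19: SET r = 36): {p=-10, r=36}
  after event 5 (t=20: SET p = 29): {p=29, r=36}
  after event 6 (t=29: INC p by 4): {p=33, r=36}
  after event 7 (t=30: DEC r by 10): {p=33, r=26}

Answer: {p=33, r=26}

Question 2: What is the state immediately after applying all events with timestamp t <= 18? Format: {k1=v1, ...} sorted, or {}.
Answer: {p=-10}

Derivation:
Apply events with t <= 18 (3 events):
  after event 1 (t=9: DEL r): {}
  after event 2 (t=13: INC p by 2): {p=2}
  after event 3 (t=15: DEC p by 12): {p=-10}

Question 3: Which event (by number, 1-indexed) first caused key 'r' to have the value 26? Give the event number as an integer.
Answer: 7

Derivation:
Looking for first event where r becomes 26:
  event 4: r = 36
  event 5: r = 36
  event 6: r = 36
  event 7: r 36 -> 26  <-- first match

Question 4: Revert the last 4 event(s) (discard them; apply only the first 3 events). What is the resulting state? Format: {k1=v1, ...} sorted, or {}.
Answer: {p=-10}

Derivation:
Keep first 3 events (discard last 4):
  after event 1 (t=9: DEL r): {}
  after event 2 (t=13: INC p by 2): {p=2}
  after event 3 (t=15: DEC p by 12): {p=-10}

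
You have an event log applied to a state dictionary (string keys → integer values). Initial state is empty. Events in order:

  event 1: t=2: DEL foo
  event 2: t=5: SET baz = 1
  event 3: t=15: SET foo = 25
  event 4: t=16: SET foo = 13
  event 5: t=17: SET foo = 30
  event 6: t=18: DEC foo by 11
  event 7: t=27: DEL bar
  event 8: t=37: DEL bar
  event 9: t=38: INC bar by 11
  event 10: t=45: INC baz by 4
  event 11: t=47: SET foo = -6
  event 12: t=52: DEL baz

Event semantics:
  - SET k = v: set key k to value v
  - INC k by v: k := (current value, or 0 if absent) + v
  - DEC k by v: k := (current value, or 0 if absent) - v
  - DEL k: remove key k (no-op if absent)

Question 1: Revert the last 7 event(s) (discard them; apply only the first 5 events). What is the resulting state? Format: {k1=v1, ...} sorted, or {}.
Keep first 5 events (discard last 7):
  after event 1 (t=2: DEL foo): {}
  after event 2 (t=5: SET baz = 1): {baz=1}
  after event 3 (t=15: SET foo = 25): {baz=1, foo=25}
  after event 4 (t=16: SET foo = 13): {baz=1, foo=13}
  after event 5 (t=17: SET foo = 30): {baz=1, foo=30}

Answer: {baz=1, foo=30}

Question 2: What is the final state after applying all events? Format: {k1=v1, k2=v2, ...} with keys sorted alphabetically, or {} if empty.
Answer: {bar=11, foo=-6}

Derivation:
  after event 1 (t=2: DEL foo): {}
  after event 2 (t=5: SET baz = 1): {baz=1}
  after event 3 (t=15: SET foo = 25): {baz=1, foo=25}
  after event 4 (t=16: SET foo = 13): {baz=1, foo=13}
  after event 5 (t=17: SET foo = 30): {baz=1, foo=30}
  after event 6 (t=18: DEC foo by 11): {baz=1, foo=19}
  after event 7 (t=27: DEL bar): {baz=1, foo=19}
  after event 8 (t=37: DEL bar): {baz=1, foo=19}
  after event 9 (t=38: INC bar by 11): {bar=11, baz=1, foo=19}
  after event 10 (t=45: INC baz by 4): {bar=11, baz=5, foo=19}
  after event 11 (t=47: SET foo = -6): {bar=11, baz=5, foo=-6}
  after event 12 (t=52: DEL baz): {bar=11, foo=-6}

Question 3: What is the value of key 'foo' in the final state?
Track key 'foo' through all 12 events:
  event 1 (t=2: DEL foo): foo (absent) -> (absent)
  event 2 (t=5: SET baz = 1): foo unchanged
  event 3 (t=15: SET foo = 25): foo (absent) -> 25
  event 4 (t=16: SET foo = 13): foo 25 -> 13
  event 5 (t=17: SET foo = 30): foo 13 -> 30
  event 6 (t=18: DEC foo by 11): foo 30 -> 19
  event 7 (t=27: DEL bar): foo unchanged
  event 8 (t=37: DEL bar): foo unchanged
  event 9 (t=38: INC bar by 11): foo unchanged
  event 10 (t=45: INC baz by 4): foo unchanged
  event 11 (t=47: SET foo = -6): foo 19 -> -6
  event 12 (t=52: DEL baz): foo unchanged
Final: foo = -6

Answer: -6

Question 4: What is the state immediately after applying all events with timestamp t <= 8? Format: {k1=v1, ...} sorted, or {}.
Answer: {baz=1}

Derivation:
Apply events with t <= 8 (2 events):
  after event 1 (t=2: DEL foo): {}
  after event 2 (t=5: SET baz = 1): {baz=1}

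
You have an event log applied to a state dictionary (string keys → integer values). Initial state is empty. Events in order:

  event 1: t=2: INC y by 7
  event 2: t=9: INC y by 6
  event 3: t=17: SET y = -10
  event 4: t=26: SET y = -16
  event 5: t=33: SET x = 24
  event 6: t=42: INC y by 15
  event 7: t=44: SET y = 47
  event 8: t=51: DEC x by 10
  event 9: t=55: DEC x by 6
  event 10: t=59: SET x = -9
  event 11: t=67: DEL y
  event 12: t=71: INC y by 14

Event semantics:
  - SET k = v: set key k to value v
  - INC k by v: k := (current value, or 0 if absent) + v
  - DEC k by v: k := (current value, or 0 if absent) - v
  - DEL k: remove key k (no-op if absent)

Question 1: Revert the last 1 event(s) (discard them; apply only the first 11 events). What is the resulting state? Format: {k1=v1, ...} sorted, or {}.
Answer: {x=-9}

Derivation:
Keep first 11 events (discard last 1):
  after event 1 (t=2: INC y by 7): {y=7}
  after event 2 (t=9: INC y by 6): {y=13}
  after event 3 (t=17: SET y = -10): {y=-10}
  after event 4 (t=26: SET y = -16): {y=-16}
  after event 5 (t=33: SET x = 24): {x=24, y=-16}
  after event 6 (t=42: INC y by 15): {x=24, y=-1}
  after event 7 (t=44: SET y = 47): {x=24, y=47}
  after event 8 (t=51: DEC x by 10): {x=14, y=47}
  after event 9 (t=55: DEC x by 6): {x=8, y=47}
  after event 10 (t=59: SET x = -9): {x=-9, y=47}
  after event 11 (t=67: DEL y): {x=-9}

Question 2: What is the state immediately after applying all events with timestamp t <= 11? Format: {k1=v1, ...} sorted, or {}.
Apply events with t <= 11 (2 events):
  after event 1 (t=2: INC y by 7): {y=7}
  after event 2 (t=9: INC y by 6): {y=13}

Answer: {y=13}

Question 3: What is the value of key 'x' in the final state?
Answer: -9

Derivation:
Track key 'x' through all 12 events:
  event 1 (t=2: INC y by 7): x unchanged
  event 2 (t=9: INC y by 6): x unchanged
  event 3 (t=17: SET y = -10): x unchanged
  event 4 (t=26: SET y = -16): x unchanged
  event 5 (t=33: SET x = 24): x (absent) -> 24
  event 6 (t=42: INC y by 15): x unchanged
  event 7 (t=44: SET y = 47): x unchanged
  event 8 (t=51: DEC x by 10): x 24 -> 14
  event 9 (t=55: DEC x by 6): x 14 -> 8
  event 10 (t=59: SET x = -9): x 8 -> -9
  event 11 (t=67: DEL y): x unchanged
  event 12 (t=71: INC y by 14): x unchanged
Final: x = -9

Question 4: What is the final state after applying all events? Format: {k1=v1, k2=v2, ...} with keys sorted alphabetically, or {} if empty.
Answer: {x=-9, y=14}

Derivation:
  after event 1 (t=2: INC y by 7): {y=7}
  after event 2 (t=9: INC y by 6): {y=13}
  after event 3 (t=17: SET y = -10): {y=-10}
  after event 4 (t=26: SET y = -16): {y=-16}
  after event 5 (t=33: SET x = 24): {x=24, y=-16}
  after event 6 (t=42: INC y by 15): {x=24, y=-1}
  after event 7 (t=44: SET y = 47): {x=24, y=47}
  after event 8 (t=51: DEC x by 10): {x=14, y=47}
  after event 9 (t=55: DEC x by 6): {x=8, y=47}
  after event 10 (t=59: SET x = -9): {x=-9, y=47}
  after event 11 (t=67: DEL y): {x=-9}
  after event 12 (t=71: INC y by 14): {x=-9, y=14}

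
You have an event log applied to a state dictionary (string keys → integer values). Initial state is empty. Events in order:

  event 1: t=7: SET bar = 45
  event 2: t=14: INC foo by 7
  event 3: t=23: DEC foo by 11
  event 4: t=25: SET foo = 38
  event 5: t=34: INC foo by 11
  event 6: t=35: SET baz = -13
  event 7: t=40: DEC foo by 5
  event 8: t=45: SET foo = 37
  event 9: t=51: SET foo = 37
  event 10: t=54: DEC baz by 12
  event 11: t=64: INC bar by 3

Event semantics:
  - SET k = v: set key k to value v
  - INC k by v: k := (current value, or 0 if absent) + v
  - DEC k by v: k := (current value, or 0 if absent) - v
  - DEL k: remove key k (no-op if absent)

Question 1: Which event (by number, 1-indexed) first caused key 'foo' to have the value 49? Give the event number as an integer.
Looking for first event where foo becomes 49:
  event 2: foo = 7
  event 3: foo = -4
  event 4: foo = 38
  event 5: foo 38 -> 49  <-- first match

Answer: 5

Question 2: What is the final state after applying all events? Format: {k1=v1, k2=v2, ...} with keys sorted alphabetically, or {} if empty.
  after event 1 (t=7: SET bar = 45): {bar=45}
  after event 2 (t=14: INC foo by 7): {bar=45, foo=7}
  after event 3 (t=23: DEC foo by 11): {bar=45, foo=-4}
  after event 4 (t=25: SET foo = 38): {bar=45, foo=38}
  after event 5 (t=34: INC foo by 11): {bar=45, foo=49}
  after event 6 (t=35: SET baz = -13): {bar=45, baz=-13, foo=49}
  after event 7 (t=40: DEC foo by 5): {bar=45, baz=-13, foo=44}
  after event 8 (t=45: SET foo = 37): {bar=45, baz=-13, foo=37}
  after event 9 (t=51: SET foo = 37): {bar=45, baz=-13, foo=37}
  after event 10 (t=54: DEC baz by 12): {bar=45, baz=-25, foo=37}
  after event 11 (t=64: INC bar by 3): {bar=48, baz=-25, foo=37}

Answer: {bar=48, baz=-25, foo=37}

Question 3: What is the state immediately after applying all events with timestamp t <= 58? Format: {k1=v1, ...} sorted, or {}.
Answer: {bar=45, baz=-25, foo=37}

Derivation:
Apply events with t <= 58 (10 events):
  after event 1 (t=7: SET bar = 45): {bar=45}
  after event 2 (t=14: INC foo by 7): {bar=45, foo=7}
  after event 3 (t=23: DEC foo by 11): {bar=45, foo=-4}
  after event 4 (t=25: SET foo = 38): {bar=45, foo=38}
  after event 5 (t=34: INC foo by 11): {bar=45, foo=49}
  after event 6 (t=35: SET baz = -13): {bar=45, baz=-13, foo=49}
  after event 7 (t=40: DEC foo by 5): {bar=45, baz=-13, foo=44}
  after event 8 (t=45: SET foo = 37): {bar=45, baz=-13, foo=37}
  after event 9 (t=51: SET foo = 37): {bar=45, baz=-13, foo=37}
  after event 10 (t=54: DEC baz by 12): {bar=45, baz=-25, foo=37}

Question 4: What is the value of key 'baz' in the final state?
Answer: -25

Derivation:
Track key 'baz' through all 11 events:
  event 1 (t=7: SET bar = 45): baz unchanged
  event 2 (t=14: INC foo by 7): baz unchanged
  event 3 (t=23: DEC foo by 11): baz unchanged
  event 4 (t=25: SET foo = 38): baz unchanged
  event 5 (t=34: INC foo by 11): baz unchanged
  event 6 (t=35: SET baz = -13): baz (absent) -> -13
  event 7 (t=40: DEC foo by 5): baz unchanged
  event 8 (t=45: SET foo = 37): baz unchanged
  event 9 (t=51: SET foo = 37): baz unchanged
  event 10 (t=54: DEC baz by 12): baz -13 -> -25
  event 11 (t=64: INC bar by 3): baz unchanged
Final: baz = -25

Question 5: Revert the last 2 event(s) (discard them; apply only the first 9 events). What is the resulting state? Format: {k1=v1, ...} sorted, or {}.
Keep first 9 events (discard last 2):
  after event 1 (t=7: SET bar = 45): {bar=45}
  after event 2 (t=14: INC foo by 7): {bar=45, foo=7}
  after event 3 (t=23: DEC foo by 11): {bar=45, foo=-4}
  after event 4 (t=25: SET foo = 38): {bar=45, foo=38}
  after event 5 (t=34: INC foo by 11): {bar=45, foo=49}
  after event 6 (t=35: SET baz = -13): {bar=45, baz=-13, foo=49}
  after event 7 (t=40: DEC foo by 5): {bar=45, baz=-13, foo=44}
  after event 8 (t=45: SET foo = 37): {bar=45, baz=-13, foo=37}
  after event 9 (t=51: SET foo = 37): {bar=45, baz=-13, foo=37}

Answer: {bar=45, baz=-13, foo=37}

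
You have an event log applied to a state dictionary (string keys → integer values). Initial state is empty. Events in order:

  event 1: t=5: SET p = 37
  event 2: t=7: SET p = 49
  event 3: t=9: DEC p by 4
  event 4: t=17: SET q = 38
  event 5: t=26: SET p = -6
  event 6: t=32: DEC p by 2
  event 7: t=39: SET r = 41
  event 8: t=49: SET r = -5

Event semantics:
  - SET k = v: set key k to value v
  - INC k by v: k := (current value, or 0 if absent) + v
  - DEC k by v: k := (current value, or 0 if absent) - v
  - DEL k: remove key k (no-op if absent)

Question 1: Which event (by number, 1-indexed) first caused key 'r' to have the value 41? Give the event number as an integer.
Answer: 7

Derivation:
Looking for first event where r becomes 41:
  event 7: r (absent) -> 41  <-- first match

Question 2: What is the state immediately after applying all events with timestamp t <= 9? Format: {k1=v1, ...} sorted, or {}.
Answer: {p=45}

Derivation:
Apply events with t <= 9 (3 events):
  after event 1 (t=5: SET p = 37): {p=37}
  after event 2 (t=7: SET p = 49): {p=49}
  after event 3 (t=9: DEC p by 4): {p=45}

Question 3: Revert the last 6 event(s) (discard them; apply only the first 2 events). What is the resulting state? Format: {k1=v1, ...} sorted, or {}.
Keep first 2 events (discard last 6):
  after event 1 (t=5: SET p = 37): {p=37}
  after event 2 (t=7: SET p = 49): {p=49}

Answer: {p=49}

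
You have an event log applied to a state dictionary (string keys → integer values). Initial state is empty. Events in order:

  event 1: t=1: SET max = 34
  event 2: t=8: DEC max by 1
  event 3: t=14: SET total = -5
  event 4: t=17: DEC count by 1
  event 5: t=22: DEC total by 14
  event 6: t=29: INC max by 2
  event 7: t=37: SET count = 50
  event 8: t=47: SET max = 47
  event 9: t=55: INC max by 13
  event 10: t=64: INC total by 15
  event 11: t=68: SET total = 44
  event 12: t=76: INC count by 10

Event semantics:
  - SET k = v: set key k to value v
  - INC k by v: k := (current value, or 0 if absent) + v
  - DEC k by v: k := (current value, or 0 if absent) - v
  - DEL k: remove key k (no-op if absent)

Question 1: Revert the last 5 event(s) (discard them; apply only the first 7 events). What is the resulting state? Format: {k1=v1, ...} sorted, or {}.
Answer: {count=50, max=35, total=-19}

Derivation:
Keep first 7 events (discard last 5):
  after event 1 (t=1: SET max = 34): {max=34}
  after event 2 (t=8: DEC max by 1): {max=33}
  after event 3 (t=14: SET total = -5): {max=33, total=-5}
  after event 4 (t=17: DEC count by 1): {count=-1, max=33, total=-5}
  after event 5 (t=22: DEC total by 14): {count=-1, max=33, total=-19}
  after event 6 (t=29: INC max by 2): {count=-1, max=35, total=-19}
  after event 7 (t=37: SET count = 50): {count=50, max=35, total=-19}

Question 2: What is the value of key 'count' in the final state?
Answer: 60

Derivation:
Track key 'count' through all 12 events:
  event 1 (t=1: SET max = 34): count unchanged
  event 2 (t=8: DEC max by 1): count unchanged
  event 3 (t=14: SET total = -5): count unchanged
  event 4 (t=17: DEC count by 1): count (absent) -> -1
  event 5 (t=22: DEC total by 14): count unchanged
  event 6 (t=29: INC max by 2): count unchanged
  event 7 (t=37: SET count = 50): count -1 -> 50
  event 8 (t=47: SET max = 47): count unchanged
  event 9 (t=55: INC max by 13): count unchanged
  event 10 (t=64: INC total by 15): count unchanged
  event 11 (t=68: SET total = 44): count unchanged
  event 12 (t=76: INC count by 10): count 50 -> 60
Final: count = 60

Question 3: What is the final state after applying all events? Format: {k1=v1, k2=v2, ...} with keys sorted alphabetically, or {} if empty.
  after event 1 (t=1: SET max = 34): {max=34}
  after event 2 (t=8: DEC max by 1): {max=33}
  after event 3 (t=14: SET total = -5): {max=33, total=-5}
  after event 4 (t=17: DEC count by 1): {count=-1, max=33, total=-5}
  after event 5 (t=22: DEC total by 14): {count=-1, max=33, total=-19}
  after event 6 (t=29: INC max by 2): {count=-1, max=35, total=-19}
  after event 7 (t=37: SET count = 50): {count=50, max=35, total=-19}
  after event 8 (t=47: SET max = 47): {count=50, max=47, total=-19}
  after event 9 (t=55: INC max by 13): {count=50, max=60, total=-19}
  after event 10 (t=64: INC total by 15): {count=50, max=60, total=-4}
  after event 11 (t=68: SET total = 44): {count=50, max=60, total=44}
  after event 12 (t=76: INC count by 10): {count=60, max=60, total=44}

Answer: {count=60, max=60, total=44}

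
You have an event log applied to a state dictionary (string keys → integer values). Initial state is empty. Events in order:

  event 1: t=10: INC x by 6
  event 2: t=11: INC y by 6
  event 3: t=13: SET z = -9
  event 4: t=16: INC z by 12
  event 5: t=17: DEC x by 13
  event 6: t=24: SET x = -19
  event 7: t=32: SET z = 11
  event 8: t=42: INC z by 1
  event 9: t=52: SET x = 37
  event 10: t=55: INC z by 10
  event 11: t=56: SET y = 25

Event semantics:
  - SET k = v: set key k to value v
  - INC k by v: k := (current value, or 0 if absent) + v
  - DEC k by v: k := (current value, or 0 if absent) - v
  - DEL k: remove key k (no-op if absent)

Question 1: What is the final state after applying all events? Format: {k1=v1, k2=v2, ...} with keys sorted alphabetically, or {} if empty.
Answer: {x=37, y=25, z=22}

Derivation:
  after event 1 (t=10: INC x by 6): {x=6}
  after event 2 (t=11: INC y by 6): {x=6, y=6}
  after event 3 (t=13: SET z = -9): {x=6, y=6, z=-9}
  after event 4 (t=16: INC z by 12): {x=6, y=6, z=3}
  after event 5 (t=17: DEC x by 13): {x=-7, y=6, z=3}
  after event 6 (t=24: SET x = -19): {x=-19, y=6, z=3}
  after event 7 (t=32: SET z = 11): {x=-19, y=6, z=11}
  after event 8 (t=42: INC z by 1): {x=-19, y=6, z=12}
  after event 9 (t=52: SET x = 37): {x=37, y=6, z=12}
  after event 10 (t=55: INC z by 10): {x=37, y=6, z=22}
  after event 11 (t=56: SET y = 25): {x=37, y=25, z=22}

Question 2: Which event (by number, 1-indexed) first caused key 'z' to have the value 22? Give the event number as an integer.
Looking for first event where z becomes 22:
  event 3: z = -9
  event 4: z = 3
  event 5: z = 3
  event 6: z = 3
  event 7: z = 11
  event 8: z = 12
  event 9: z = 12
  event 10: z 12 -> 22  <-- first match

Answer: 10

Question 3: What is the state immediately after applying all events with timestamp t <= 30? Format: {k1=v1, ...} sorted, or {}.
Answer: {x=-19, y=6, z=3}

Derivation:
Apply events with t <= 30 (6 events):
  after event 1 (t=10: INC x by 6): {x=6}
  after event 2 (t=11: INC y by 6): {x=6, y=6}
  after event 3 (t=13: SET z = -9): {x=6, y=6, z=-9}
  after event 4 (t=16: INC z by 12): {x=6, y=6, z=3}
  after event 5 (t=17: DEC x by 13): {x=-7, y=6, z=3}
  after event 6 (t=24: SET x = -19): {x=-19, y=6, z=3}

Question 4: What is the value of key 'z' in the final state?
Track key 'z' through all 11 events:
  event 1 (t=10: INC x by 6): z unchanged
  event 2 (t=11: INC y by 6): z unchanged
  event 3 (t=13: SET z = -9): z (absent) -> -9
  event 4 (t=16: INC z by 12): z -9 -> 3
  event 5 (t=17: DEC x by 13): z unchanged
  event 6 (t=24: SET x = -19): z unchanged
  event 7 (t=32: SET z = 11): z 3 -> 11
  event 8 (t=42: INC z by 1): z 11 -> 12
  event 9 (t=52: SET x = 37): z unchanged
  event 10 (t=55: INC z by 10): z 12 -> 22
  event 11 (t=56: SET y = 25): z unchanged
Final: z = 22

Answer: 22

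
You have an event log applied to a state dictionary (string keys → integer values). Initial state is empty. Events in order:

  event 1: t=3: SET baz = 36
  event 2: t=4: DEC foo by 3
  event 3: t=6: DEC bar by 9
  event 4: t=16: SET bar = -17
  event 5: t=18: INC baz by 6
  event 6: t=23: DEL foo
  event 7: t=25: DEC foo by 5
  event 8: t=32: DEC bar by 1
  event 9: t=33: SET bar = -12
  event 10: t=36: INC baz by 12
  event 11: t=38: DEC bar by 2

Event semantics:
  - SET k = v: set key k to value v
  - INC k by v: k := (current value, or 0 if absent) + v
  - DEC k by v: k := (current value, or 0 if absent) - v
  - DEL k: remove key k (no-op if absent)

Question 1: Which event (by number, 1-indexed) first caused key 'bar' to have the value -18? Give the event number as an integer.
Answer: 8

Derivation:
Looking for first event where bar becomes -18:
  event 3: bar = -9
  event 4: bar = -17
  event 5: bar = -17
  event 6: bar = -17
  event 7: bar = -17
  event 8: bar -17 -> -18  <-- first match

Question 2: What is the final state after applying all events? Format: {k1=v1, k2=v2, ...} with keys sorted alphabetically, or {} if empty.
Answer: {bar=-14, baz=54, foo=-5}

Derivation:
  after event 1 (t=3: SET baz = 36): {baz=36}
  after event 2 (t=4: DEC foo by 3): {baz=36, foo=-3}
  after event 3 (t=6: DEC bar by 9): {bar=-9, baz=36, foo=-3}
  after event 4 (t=16: SET bar = -17): {bar=-17, baz=36, foo=-3}
  after event 5 (t=18: INC baz by 6): {bar=-17, baz=42, foo=-3}
  after event 6 (t=23: DEL foo): {bar=-17, baz=42}
  after event 7 (t=25: DEC foo by 5): {bar=-17, baz=42, foo=-5}
  after event 8 (t=32: DEC bar by 1): {bar=-18, baz=42, foo=-5}
  after event 9 (t=33: SET bar = -12): {bar=-12, baz=42, foo=-5}
  after event 10 (t=36: INC baz by 12): {bar=-12, baz=54, foo=-5}
  after event 11 (t=38: DEC bar by 2): {bar=-14, baz=54, foo=-5}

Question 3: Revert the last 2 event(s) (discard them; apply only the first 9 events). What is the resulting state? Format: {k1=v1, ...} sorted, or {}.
Keep first 9 events (discard last 2):
  after event 1 (t=3: SET baz = 36): {baz=36}
  after event 2 (t=4: DEC foo by 3): {baz=36, foo=-3}
  after event 3 (t=6: DEC bar by 9): {bar=-9, baz=36, foo=-3}
  after event 4 (t=16: SET bar = -17): {bar=-17, baz=36, foo=-3}
  after event 5 (t=18: INC baz by 6): {bar=-17, baz=42, foo=-3}
  after event 6 (t=23: DEL foo): {bar=-17, baz=42}
  after event 7 (t=25: DEC foo by 5): {bar=-17, baz=42, foo=-5}
  after event 8 (t=32: DEC bar by 1): {bar=-18, baz=42, foo=-5}
  after event 9 (t=33: SET bar = -12): {bar=-12, baz=42, foo=-5}

Answer: {bar=-12, baz=42, foo=-5}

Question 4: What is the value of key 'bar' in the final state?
Track key 'bar' through all 11 events:
  event 1 (t=3: SET baz = 36): bar unchanged
  event 2 (t=4: DEC foo by 3): bar unchanged
  event 3 (t=6: DEC bar by 9): bar (absent) -> -9
  event 4 (t=16: SET bar = -17): bar -9 -> -17
  event 5 (t=18: INC baz by 6): bar unchanged
  event 6 (t=23: DEL foo): bar unchanged
  event 7 (t=25: DEC foo by 5): bar unchanged
  event 8 (t=32: DEC bar by 1): bar -17 -> -18
  event 9 (t=33: SET bar = -12): bar -18 -> -12
  event 10 (t=36: INC baz by 12): bar unchanged
  event 11 (t=38: DEC bar by 2): bar -12 -> -14
Final: bar = -14

Answer: -14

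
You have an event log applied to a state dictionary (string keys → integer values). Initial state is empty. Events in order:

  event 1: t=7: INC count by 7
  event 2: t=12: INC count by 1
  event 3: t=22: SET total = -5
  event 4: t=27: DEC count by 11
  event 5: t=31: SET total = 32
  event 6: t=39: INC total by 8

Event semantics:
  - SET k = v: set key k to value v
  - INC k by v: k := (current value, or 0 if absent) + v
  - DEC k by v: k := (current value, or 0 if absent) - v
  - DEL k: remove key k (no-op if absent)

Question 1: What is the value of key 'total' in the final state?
Answer: 40

Derivation:
Track key 'total' through all 6 events:
  event 1 (t=7: INC count by 7): total unchanged
  event 2 (t=12: INC count by 1): total unchanged
  event 3 (t=22: SET total = -5): total (absent) -> -5
  event 4 (t=27: DEC count by 11): total unchanged
  event 5 (t=31: SET total = 32): total -5 -> 32
  event 6 (t=39: INC total by 8): total 32 -> 40
Final: total = 40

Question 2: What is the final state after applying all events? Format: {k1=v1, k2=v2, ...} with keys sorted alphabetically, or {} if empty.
  after event 1 (t=7: INC count by 7): {count=7}
  after event 2 (t=12: INC count by 1): {count=8}
  after event 3 (t=22: SET total = -5): {count=8, total=-5}
  after event 4 (t=27: DEC count by 11): {count=-3, total=-5}
  after event 5 (t=31: SET total = 32): {count=-3, total=32}
  after event 6 (t=39: INC total by 8): {count=-3, total=40}

Answer: {count=-3, total=40}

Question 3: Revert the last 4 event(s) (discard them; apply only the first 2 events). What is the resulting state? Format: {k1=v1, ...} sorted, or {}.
Keep first 2 events (discard last 4):
  after event 1 (t=7: INC count by 7): {count=7}
  after event 2 (t=12: INC count by 1): {count=8}

Answer: {count=8}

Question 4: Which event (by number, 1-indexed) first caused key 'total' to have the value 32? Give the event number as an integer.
Answer: 5

Derivation:
Looking for first event where total becomes 32:
  event 3: total = -5
  event 4: total = -5
  event 5: total -5 -> 32  <-- first match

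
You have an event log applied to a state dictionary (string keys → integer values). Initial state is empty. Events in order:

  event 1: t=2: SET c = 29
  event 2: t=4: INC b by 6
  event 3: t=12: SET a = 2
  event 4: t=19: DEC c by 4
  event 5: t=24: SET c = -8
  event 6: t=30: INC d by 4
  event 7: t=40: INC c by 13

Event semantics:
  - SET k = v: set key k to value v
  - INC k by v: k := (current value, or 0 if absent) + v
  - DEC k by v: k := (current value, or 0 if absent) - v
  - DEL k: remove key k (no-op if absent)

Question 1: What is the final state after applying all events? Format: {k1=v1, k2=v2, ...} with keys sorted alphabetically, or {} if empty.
Answer: {a=2, b=6, c=5, d=4}

Derivation:
  after event 1 (t=2: SET c = 29): {c=29}
  after event 2 (t=4: INC b by 6): {b=6, c=29}
  after event 3 (t=12: SET a = 2): {a=2, b=6, c=29}
  after event 4 (t=19: DEC c by 4): {a=2, b=6, c=25}
  after event 5 (t=24: SET c = -8): {a=2, b=6, c=-8}
  after event 6 (t=30: INC d by 4): {a=2, b=6, c=-8, d=4}
  after event 7 (t=40: INC c by 13): {a=2, b=6, c=5, d=4}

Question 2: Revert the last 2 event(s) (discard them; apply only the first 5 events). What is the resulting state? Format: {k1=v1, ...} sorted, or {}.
Keep first 5 events (discard last 2):
  after event 1 (t=2: SET c = 29): {c=29}
  after event 2 (t=4: INC b by 6): {b=6, c=29}
  after event 3 (t=12: SET a = 2): {a=2, b=6, c=29}
  after event 4 (t=19: DEC c by 4): {a=2, b=6, c=25}
  after event 5 (t=24: SET c = -8): {a=2, b=6, c=-8}

Answer: {a=2, b=6, c=-8}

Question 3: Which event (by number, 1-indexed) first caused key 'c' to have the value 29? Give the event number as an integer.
Answer: 1

Derivation:
Looking for first event where c becomes 29:
  event 1: c (absent) -> 29  <-- first match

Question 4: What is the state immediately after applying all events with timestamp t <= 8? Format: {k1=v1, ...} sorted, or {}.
Apply events with t <= 8 (2 events):
  after event 1 (t=2: SET c = 29): {c=29}
  after event 2 (t=4: INC b by 6): {b=6, c=29}

Answer: {b=6, c=29}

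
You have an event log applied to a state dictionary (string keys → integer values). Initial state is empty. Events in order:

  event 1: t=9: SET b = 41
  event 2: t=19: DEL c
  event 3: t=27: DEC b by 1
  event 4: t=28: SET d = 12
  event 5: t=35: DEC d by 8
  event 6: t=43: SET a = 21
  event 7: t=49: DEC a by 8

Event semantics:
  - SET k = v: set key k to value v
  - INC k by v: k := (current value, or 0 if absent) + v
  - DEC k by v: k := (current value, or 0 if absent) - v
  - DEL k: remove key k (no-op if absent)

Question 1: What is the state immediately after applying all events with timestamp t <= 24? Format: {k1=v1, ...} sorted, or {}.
Answer: {b=41}

Derivation:
Apply events with t <= 24 (2 events):
  after event 1 (t=9: SET b = 41): {b=41}
  after event 2 (t=19: DEL c): {b=41}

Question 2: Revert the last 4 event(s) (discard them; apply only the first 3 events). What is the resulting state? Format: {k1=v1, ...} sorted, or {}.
Answer: {b=40}

Derivation:
Keep first 3 events (discard last 4):
  after event 1 (t=9: SET b = 41): {b=41}
  after event 2 (t=19: DEL c): {b=41}
  after event 3 (t=27: DEC b by 1): {b=40}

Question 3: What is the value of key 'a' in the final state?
Answer: 13

Derivation:
Track key 'a' through all 7 events:
  event 1 (t=9: SET b = 41): a unchanged
  event 2 (t=19: DEL c): a unchanged
  event 3 (t=27: DEC b by 1): a unchanged
  event 4 (t=28: SET d = 12): a unchanged
  event 5 (t=35: DEC d by 8): a unchanged
  event 6 (t=43: SET a = 21): a (absent) -> 21
  event 7 (t=49: DEC a by 8): a 21 -> 13
Final: a = 13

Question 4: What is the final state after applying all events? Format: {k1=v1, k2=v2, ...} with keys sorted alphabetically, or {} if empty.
  after event 1 (t=9: SET b = 41): {b=41}
  after event 2 (t=19: DEL c): {b=41}
  after event 3 (t=27: DEC b by 1): {b=40}
  after event 4 (t=28: SET d = 12): {b=40, d=12}
  after event 5 (t=35: DEC d by 8): {b=40, d=4}
  after event 6 (t=43: SET a = 21): {a=21, b=40, d=4}
  after event 7 (t=49: DEC a by 8): {a=13, b=40, d=4}

Answer: {a=13, b=40, d=4}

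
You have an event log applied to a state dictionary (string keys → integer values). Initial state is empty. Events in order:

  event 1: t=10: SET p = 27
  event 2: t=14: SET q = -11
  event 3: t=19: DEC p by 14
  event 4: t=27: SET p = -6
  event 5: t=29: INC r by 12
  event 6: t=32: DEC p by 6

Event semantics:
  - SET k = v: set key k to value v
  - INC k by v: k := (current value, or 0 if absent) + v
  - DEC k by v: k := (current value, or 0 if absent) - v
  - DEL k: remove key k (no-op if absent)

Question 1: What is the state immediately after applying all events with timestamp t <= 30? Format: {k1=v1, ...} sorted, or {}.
Answer: {p=-6, q=-11, r=12}

Derivation:
Apply events with t <= 30 (5 events):
  after event 1 (t=10: SET p = 27): {p=27}
  after event 2 (t=14: SET q = -11): {p=27, q=-11}
  after event 3 (t=19: DEC p by 14): {p=13, q=-11}
  after event 4 (t=27: SET p = -6): {p=-6, q=-11}
  after event 5 (t=29: INC r by 12): {p=-6, q=-11, r=12}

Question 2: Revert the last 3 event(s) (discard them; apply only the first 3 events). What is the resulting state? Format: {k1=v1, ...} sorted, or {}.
Keep first 3 events (discard last 3):
  after event 1 (t=10: SET p = 27): {p=27}
  after event 2 (t=14: SET q = -11): {p=27, q=-11}
  after event 3 (t=19: DEC p by 14): {p=13, q=-11}

Answer: {p=13, q=-11}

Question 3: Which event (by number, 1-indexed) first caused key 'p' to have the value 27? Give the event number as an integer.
Answer: 1

Derivation:
Looking for first event where p becomes 27:
  event 1: p (absent) -> 27  <-- first match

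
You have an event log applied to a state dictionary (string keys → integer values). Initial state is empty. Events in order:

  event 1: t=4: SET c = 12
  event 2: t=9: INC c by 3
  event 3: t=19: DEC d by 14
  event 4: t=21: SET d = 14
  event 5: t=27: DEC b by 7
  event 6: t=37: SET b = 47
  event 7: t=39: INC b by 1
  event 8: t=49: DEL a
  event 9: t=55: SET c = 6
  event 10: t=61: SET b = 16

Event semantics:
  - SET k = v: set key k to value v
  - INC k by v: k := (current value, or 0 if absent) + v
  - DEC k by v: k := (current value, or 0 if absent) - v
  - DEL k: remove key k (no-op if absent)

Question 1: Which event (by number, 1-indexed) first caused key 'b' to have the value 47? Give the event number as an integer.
Looking for first event where b becomes 47:
  event 5: b = -7
  event 6: b -7 -> 47  <-- first match

Answer: 6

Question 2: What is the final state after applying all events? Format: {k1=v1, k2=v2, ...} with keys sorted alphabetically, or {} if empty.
Answer: {b=16, c=6, d=14}

Derivation:
  after event 1 (t=4: SET c = 12): {c=12}
  after event 2 (t=9: INC c by 3): {c=15}
  after event 3 (t=19: DEC d by 14): {c=15, d=-14}
  after event 4 (t=21: SET d = 14): {c=15, d=14}
  after event 5 (t=27: DEC b by 7): {b=-7, c=15, d=14}
  after event 6 (t=37: SET b = 47): {b=47, c=15, d=14}
  after event 7 (t=39: INC b by 1): {b=48, c=15, d=14}
  after event 8 (t=49: DEL a): {b=48, c=15, d=14}
  after event 9 (t=55: SET c = 6): {b=48, c=6, d=14}
  after event 10 (t=61: SET b = 16): {b=16, c=6, d=14}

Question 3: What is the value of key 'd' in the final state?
Answer: 14

Derivation:
Track key 'd' through all 10 events:
  event 1 (t=4: SET c = 12): d unchanged
  event 2 (t=9: INC c by 3): d unchanged
  event 3 (t=19: DEC d by 14): d (absent) -> -14
  event 4 (t=21: SET d = 14): d -14 -> 14
  event 5 (t=27: DEC b by 7): d unchanged
  event 6 (t=37: SET b = 47): d unchanged
  event 7 (t=39: INC b by 1): d unchanged
  event 8 (t=49: DEL a): d unchanged
  event 9 (t=55: SET c = 6): d unchanged
  event 10 (t=61: SET b = 16): d unchanged
Final: d = 14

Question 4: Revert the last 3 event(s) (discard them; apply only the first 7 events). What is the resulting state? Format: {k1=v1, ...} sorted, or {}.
Answer: {b=48, c=15, d=14}

Derivation:
Keep first 7 events (discard last 3):
  after event 1 (t=4: SET c = 12): {c=12}
  after event 2 (t=9: INC c by 3): {c=15}
  after event 3 (t=19: DEC d by 14): {c=15, d=-14}
  after event 4 (t=21: SET d = 14): {c=15, d=14}
  after event 5 (t=27: DEC b by 7): {b=-7, c=15, d=14}
  after event 6 (t=37: SET b = 47): {b=47, c=15, d=14}
  after event 7 (t=39: INC b by 1): {b=48, c=15, d=14}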